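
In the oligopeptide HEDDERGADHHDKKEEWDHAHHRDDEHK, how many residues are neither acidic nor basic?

4

Acidic: D, E. Basic: K, R, H. All other residues are neither.
Matching residues: G7, A8, W17, A20.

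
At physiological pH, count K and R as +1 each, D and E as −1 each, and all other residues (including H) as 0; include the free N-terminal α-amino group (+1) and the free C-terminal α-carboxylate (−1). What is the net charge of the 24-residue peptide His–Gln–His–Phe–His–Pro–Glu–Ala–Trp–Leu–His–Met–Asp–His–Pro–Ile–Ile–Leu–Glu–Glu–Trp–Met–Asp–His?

Positive (K, R): none → +0.
Negative (D, E): Glu7, Asp13, Glu19, Glu20, Asp23 → −5.
The N-terminus (+1) and C-terminus (−1) cancel.
Net charge = (+0) + (−5) = −5.

-5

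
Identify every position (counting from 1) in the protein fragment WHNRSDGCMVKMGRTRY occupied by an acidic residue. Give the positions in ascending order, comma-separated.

The acidic residues are Asp (D) and Glu (E), whose side chains end in a carboxylate group.
Matching residues: D6.

6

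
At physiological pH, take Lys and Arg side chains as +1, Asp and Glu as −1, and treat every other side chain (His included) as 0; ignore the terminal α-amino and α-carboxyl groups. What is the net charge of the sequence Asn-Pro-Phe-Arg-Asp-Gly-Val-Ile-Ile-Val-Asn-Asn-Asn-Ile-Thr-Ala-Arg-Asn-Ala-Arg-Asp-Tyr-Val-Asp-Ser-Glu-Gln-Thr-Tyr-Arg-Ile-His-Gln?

0

Positive (K, R): Arg4, Arg17, Arg20, Arg30 → +4.
Negative (D, E): Asp5, Asp21, Asp24, Glu26 → −4.
Net charge = (+4) + (−4) = 0.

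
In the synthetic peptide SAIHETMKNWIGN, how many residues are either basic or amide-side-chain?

Basic: H, K, R. Amide-side-chain: N, Q.
Basic residues here: H4, K8 (2).
Amide-side-chain residues here: N9, N13 (2).
The two groups share no amino acid, so total = 2 + 2 = 4.

4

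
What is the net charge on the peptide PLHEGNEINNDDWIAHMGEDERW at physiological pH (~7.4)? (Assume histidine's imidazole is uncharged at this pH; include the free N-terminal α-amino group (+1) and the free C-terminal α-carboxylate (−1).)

At pH ~7.4 the Lys and Arg side chains are protonated (+1), the Asp and Glu side chains are deprotonated (−1), and with His taken as neutral all other side chains carry no charge.
Positive (K, R): R22 → +1.
Negative (D, E): E4, E7, D11, D12, E19, D20, E21 → −7.
The N-terminus (+1) and C-terminus (−1) cancel.
Net charge = (+1) + (−7) = −6.

-6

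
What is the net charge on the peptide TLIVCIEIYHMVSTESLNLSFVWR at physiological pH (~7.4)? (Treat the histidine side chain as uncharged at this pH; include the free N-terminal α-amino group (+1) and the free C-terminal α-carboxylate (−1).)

-1

At pH ~7.4 the Lys and Arg side chains are protonated (+1), the Asp and Glu side chains are deprotonated (−1), and with His taken as neutral all other side chains carry no charge.
Positive (K, R): R24 → +1.
Negative (D, E): E7, E15 → −2.
The N-terminus (+1) and C-terminus (−1) cancel.
Net charge = (+1) + (−2) = −1.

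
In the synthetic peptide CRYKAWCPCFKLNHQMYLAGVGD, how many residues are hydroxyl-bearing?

2

The –OH-bearing residues are Ser, Thr (aliphatic alcohols), and Tyr (phenol).
Matching residues: Y3, Y17.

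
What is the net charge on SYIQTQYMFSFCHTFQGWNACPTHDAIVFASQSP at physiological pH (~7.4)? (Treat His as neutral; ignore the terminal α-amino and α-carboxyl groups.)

The side chains ionized at physiological pH are Lys/Arg (+1) and Asp/Glu (−1); with His treated as neutral, nothing else contributes.
Positive (K, R): none → +0.
Negative (D, E): D25 → −1.
Net charge = (+0) + (−1) = −1.

-1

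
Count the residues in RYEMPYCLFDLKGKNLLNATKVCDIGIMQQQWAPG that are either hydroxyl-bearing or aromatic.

Hydroxyl-bearing: S, T, Y. Aromatic: F, W, Y.
Hydroxyl-bearing residues here: Y2, Y6, T20 (3).
Aromatic residues here: Y2, Y6, F9, W32 (4).
Y is in both groups, so the 2 Y residues must not be double-counted.
Total = 3 + 4 − 2 = 5.

5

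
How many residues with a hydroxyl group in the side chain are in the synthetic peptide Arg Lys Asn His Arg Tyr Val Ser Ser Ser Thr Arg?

5

Serine (S), threonine (T), and tyrosine (Y) each carry a hydroxyl group on the side chain.
Matching residues: Tyr6, Ser8, Ser9, Ser10, Thr11.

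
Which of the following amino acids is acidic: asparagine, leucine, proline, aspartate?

Aspartate (D) and glutamate (E) have carboxylic-acid side chains and are the acidic amino acids.
Of the listed options, only aspartate belongs to this group.

aspartate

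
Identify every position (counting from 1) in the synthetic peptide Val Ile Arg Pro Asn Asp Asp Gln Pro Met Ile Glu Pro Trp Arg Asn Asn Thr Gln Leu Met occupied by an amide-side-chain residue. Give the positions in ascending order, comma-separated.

5, 8, 16, 17, 19

The amide-side-chain residues are Asn (N) and Gln (Q).
Matching residues: Asn5, Gln8, Asn16, Asn17, Gln19.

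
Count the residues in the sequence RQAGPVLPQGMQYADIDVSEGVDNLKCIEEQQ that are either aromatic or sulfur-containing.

3

Aromatic: F, W, Y. Sulfur-containing: C, M.
Aromatic residues here: Y13 (1).
Sulfur-containing residues here: M11, C27 (2).
The two groups share no amino acid, so total = 1 + 2 = 3.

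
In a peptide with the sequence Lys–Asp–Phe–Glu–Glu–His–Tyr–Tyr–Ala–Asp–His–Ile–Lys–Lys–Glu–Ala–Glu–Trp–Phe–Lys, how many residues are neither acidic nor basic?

Acidic: D, E. Basic: K, R, H. All other residues are neither.
Matching residues: Phe3, Tyr7, Tyr8, Ala9, Ile12, Ala16, Trp18, Phe19.

8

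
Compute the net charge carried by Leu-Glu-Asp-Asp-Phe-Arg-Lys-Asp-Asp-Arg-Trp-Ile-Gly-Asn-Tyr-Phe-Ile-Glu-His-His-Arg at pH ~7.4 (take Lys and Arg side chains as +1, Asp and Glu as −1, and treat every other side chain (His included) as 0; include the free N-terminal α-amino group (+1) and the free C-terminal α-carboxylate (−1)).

-2

Positive (K, R): Arg6, Lys7, Arg10, Arg21 → +4.
Negative (D, E): Glu2, Asp3, Asp4, Asp8, Asp9, Glu18 → −6.
The N-terminus (+1) and C-terminus (−1) cancel.
Net charge = (+4) + (−6) = −2.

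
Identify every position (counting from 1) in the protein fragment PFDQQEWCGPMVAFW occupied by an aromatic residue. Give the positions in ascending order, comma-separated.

Matching residues: F2, W7, F14, W15.

2, 7, 14, 15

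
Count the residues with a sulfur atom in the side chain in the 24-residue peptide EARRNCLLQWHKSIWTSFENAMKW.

The sulfur-bearing residues are cysteine (–SH) and methionine (–S–CH₃).
Matching residues: C6, M22.

2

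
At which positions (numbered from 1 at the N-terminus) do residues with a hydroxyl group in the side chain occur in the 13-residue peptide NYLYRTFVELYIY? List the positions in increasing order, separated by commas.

Serine (S), threonine (T), and tyrosine (Y) each carry a hydroxyl group on the side chain.
Matching residues: Y2, Y4, T6, Y11, Y13.

2, 4, 6, 11, 13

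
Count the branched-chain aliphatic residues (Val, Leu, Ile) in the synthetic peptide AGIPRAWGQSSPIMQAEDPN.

Matching residues: I3, I13.

2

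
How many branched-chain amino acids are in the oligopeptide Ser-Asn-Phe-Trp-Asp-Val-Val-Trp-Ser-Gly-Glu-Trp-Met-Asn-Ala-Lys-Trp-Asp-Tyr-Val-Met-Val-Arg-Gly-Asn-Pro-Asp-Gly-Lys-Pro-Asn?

4

Valine (V), leucine (L), and isoleucine (I) are the branched-chain amino acids.
Matching residues: Val6, Val7, Val20, Val22.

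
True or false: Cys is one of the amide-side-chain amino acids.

Only N (asparagine) and Q (glutamine) carry a side-chain carboxamide.
Cysteine is not in this group.

False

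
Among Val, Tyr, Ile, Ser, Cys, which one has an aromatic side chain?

Tyr

The aromatic amino acids are Phe (F, benzyl), Trp (W, indole), and Tyr (Y, phenol).
Of the listed options, only Tyr belongs to this group.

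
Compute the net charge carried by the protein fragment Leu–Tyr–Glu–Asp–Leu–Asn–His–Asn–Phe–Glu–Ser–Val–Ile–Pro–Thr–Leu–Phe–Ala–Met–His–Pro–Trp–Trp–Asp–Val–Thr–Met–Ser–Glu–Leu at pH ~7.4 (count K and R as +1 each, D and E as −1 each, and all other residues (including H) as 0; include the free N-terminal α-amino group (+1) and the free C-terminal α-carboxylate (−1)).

-5

Positive (K, R): none → +0.
Negative (D, E): Glu3, Asp4, Glu10, Asp24, Glu29 → −5.
The N-terminus (+1) and C-terminus (−1) cancel.
Net charge = (+0) + (−5) = −5.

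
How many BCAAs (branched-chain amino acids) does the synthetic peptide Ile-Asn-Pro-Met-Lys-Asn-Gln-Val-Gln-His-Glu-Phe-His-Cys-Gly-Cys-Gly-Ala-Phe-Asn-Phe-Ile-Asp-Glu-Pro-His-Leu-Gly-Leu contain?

5

V, L, and I make up the branched-chain aliphatic group.
Matching residues: Ile1, Val8, Ile22, Leu27, Leu29.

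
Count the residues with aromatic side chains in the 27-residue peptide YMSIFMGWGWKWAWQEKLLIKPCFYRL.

The aromatic amino acids are Phe (F, benzyl), Trp (W, indole), and Tyr (Y, phenol).
Matching residues: Y1, F5, W8, W10, W12, W14, F24, Y25.

8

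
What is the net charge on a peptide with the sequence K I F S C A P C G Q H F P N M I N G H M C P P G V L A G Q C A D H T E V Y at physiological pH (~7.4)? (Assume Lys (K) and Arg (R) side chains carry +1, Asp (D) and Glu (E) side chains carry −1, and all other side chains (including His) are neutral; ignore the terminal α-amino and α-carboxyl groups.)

Positive (K, R): K1 → +1.
Negative (D, E): D32, E35 → −2.
Net charge = (+1) + (−2) = −1.

-1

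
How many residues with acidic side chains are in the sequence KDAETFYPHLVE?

Aspartate (D) and glutamate (E) have carboxylic-acid side chains and are the acidic amino acids.
Matching residues: D2, E4, E12.

3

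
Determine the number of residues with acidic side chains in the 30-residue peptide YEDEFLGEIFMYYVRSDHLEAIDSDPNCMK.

8

The acidic residues are Asp (D) and Glu (E), whose side chains end in a carboxylate group.
Matching residues: E2, D3, E4, E8, D17, E20, D23, D25.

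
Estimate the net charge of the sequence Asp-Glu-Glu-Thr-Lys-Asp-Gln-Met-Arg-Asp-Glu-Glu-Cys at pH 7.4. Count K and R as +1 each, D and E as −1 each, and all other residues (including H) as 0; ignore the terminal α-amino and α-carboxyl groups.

Positive (K, R): Lys5, Arg9 → +2.
Negative (D, E): Asp1, Glu2, Glu3, Asp6, Asp10, Glu11, Glu12 → −7.
Net charge = (+2) + (−7) = −5.

-5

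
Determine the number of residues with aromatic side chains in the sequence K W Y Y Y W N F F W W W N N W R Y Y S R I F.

The aromatic amino acids are Phe (F, benzyl), Trp (W, indole), and Tyr (Y, phenol).
Matching residues: W2, Y3, Y4, Y5, W6, F8, F9, W10, W11, W12, W15, Y17, Y18, F22.

14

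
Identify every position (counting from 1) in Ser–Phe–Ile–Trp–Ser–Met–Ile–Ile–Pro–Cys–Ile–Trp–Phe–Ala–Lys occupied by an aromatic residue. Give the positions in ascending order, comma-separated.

2, 4, 12, 13

F, W, and Y each carry an aromatic ring on the side chain.
Matching residues: Phe2, Trp4, Trp12, Phe13.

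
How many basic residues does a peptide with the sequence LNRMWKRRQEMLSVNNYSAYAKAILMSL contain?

K, R, and H are the three residues with basic side chains (ε-amine, guanidinium, and imidazole respectively).
Matching residues: R3, K6, R7, R8, K22.

5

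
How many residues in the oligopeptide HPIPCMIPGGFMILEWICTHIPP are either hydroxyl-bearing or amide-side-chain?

Hydroxyl-bearing: S, T, Y. Amide-side-chain: N, Q.
Hydroxyl-bearing residues here: T19 (1).
Amide-side-chain residues here: none (0).
The two groups share no amino acid, so total = 1 + 0 = 1.

1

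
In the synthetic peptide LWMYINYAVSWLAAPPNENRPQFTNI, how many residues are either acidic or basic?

2

Acidic: D, E. Basic: H, K, R.
Acidic residues here: E18 (1).
Basic residues here: R20 (1).
The two groups share no amino acid, so total = 1 + 1 = 2.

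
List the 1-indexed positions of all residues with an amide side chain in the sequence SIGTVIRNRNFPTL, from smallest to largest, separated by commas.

Only N (asparagine) and Q (glutamine) carry a side-chain carboxamide.
Matching residues: N8, N10.

8, 10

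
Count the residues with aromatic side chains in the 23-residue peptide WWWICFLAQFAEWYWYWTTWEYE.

12

F, W, and Y each carry an aromatic ring on the side chain.
Matching residues: W1, W2, W3, F6, F10, W13, Y14, W15, Y16, W17, W20, Y22.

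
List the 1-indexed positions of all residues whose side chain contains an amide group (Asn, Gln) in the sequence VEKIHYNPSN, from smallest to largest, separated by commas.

Matching residues: N7, N10.

7, 10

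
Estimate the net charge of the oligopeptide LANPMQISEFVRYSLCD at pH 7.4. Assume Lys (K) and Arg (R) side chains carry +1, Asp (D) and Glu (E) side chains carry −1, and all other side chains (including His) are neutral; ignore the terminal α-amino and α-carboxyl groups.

-1

Positive (K, R): R12 → +1.
Negative (D, E): E9, D17 → −2.
Net charge = (+1) + (−2) = −1.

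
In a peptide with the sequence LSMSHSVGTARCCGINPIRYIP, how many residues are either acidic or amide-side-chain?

Acidic: D, E. Amide-side-chain: N, Q.
Acidic residues here: none (0).
Amide-side-chain residues here: N16 (1).
The two groups share no amino acid, so total = 0 + 1 = 1.

1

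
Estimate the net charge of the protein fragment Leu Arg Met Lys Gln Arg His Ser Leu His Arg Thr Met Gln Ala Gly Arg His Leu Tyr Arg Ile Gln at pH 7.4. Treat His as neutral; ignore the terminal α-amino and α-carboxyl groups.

+6

The side chains ionized at physiological pH are Lys/Arg (+1) and Asp/Glu (−1); with His treated as neutral, nothing else contributes.
Positive (K, R): Arg2, Lys4, Arg6, Arg11, Arg17, Arg21 → +6.
Negative (D, E): none → −0.
Net charge = (+6) + (−0) = +6.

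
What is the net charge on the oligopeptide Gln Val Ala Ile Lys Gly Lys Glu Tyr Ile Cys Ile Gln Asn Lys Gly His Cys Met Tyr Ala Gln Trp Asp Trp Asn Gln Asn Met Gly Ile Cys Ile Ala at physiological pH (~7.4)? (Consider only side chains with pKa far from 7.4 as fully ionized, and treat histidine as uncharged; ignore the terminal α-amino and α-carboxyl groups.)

+1

The side chains ionized at physiological pH are Lys/Arg (+1) and Asp/Glu (−1); with His treated as neutral, nothing else contributes.
Positive (K, R): Lys5, Lys7, Lys15 → +3.
Negative (D, E): Glu8, Asp24 → −2.
Net charge = (+3) + (−2) = +1.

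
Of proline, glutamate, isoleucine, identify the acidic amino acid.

The acidic residues are Asp (D) and Glu (E), whose side chains end in a carboxylate group.
Of the listed options, only glutamate belongs to this group.

glutamate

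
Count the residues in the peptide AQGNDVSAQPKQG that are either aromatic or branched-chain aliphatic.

1

Aromatic: F, W, Y. Branched-chain aliphatic: I, L, V.
Aromatic residues here: none (0).
Branched-chain aliphatic residues here: V6 (1).
The two groups share no amino acid, so total = 0 + 1 = 1.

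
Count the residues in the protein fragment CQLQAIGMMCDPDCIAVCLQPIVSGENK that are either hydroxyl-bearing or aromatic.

Hydroxyl-bearing: S, T, Y. Aromatic: F, W, Y.
Hydroxyl-bearing residues here: S24 (1).
Aromatic residues here: none (0).
(Y belongs to both groups, but none appear in this sequence.) Total = 1 + 0 = 1.

1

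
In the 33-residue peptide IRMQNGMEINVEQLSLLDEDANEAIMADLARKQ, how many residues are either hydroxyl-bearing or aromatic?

1

Hydroxyl-bearing: S, T, Y. Aromatic: F, W, Y.
Hydroxyl-bearing residues here: S15 (1).
Aromatic residues here: none (0).
(Y belongs to both groups, but none appear in this sequence.) Total = 1 + 0 = 1.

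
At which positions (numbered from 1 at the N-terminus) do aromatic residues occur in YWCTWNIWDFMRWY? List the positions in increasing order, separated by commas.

1, 2, 5, 8, 10, 13, 14

Phenylalanine (F), tryptophan (W), and tyrosine (Y) have aromatic ring side chains.
Matching residues: Y1, W2, W5, W8, F10, W13, Y14.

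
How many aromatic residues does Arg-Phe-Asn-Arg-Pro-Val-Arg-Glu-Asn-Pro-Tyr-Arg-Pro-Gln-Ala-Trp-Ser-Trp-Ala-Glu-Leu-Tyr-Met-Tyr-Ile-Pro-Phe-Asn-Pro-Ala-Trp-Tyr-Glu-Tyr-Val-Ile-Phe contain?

F, W, and Y each carry an aromatic ring on the side chain.
Matching residues: Phe2, Tyr11, Trp16, Trp18, Tyr22, Tyr24, Phe27, Trp31, Tyr32, Tyr34, Phe37.

11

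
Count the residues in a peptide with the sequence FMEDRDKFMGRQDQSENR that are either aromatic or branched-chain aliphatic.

Aromatic: F, W, Y. Branched-chain aliphatic: I, L, V.
Aromatic residues here: F1, F8 (2).
Branched-chain aliphatic residues here: none (0).
The two groups share no amino acid, so total = 2 + 0 = 2.

2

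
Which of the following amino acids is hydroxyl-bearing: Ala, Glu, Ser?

S, T, and Y are the three residues with a side-chain hydroxyl.
Of the listed options, only Ser belongs to this group.

Ser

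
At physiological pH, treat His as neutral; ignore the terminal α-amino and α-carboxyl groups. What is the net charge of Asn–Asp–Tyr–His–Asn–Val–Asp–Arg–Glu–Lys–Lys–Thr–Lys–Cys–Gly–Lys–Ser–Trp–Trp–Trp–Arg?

+3

At pH ~7.4 the Lys and Arg side chains are protonated (+1), the Asp and Glu side chains are deprotonated (−1), and with His taken as neutral all other side chains carry no charge.
Positive (K, R): Arg8, Lys10, Lys11, Lys13, Lys16, Arg21 → +6.
Negative (D, E): Asp2, Asp7, Glu9 → −3.
Net charge = (+6) + (−3) = +3.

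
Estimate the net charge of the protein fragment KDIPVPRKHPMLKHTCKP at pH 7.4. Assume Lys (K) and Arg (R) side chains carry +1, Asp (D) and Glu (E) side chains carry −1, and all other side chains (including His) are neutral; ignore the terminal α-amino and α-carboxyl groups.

Positive (K, R): K1, R7, K8, K13, K17 → +5.
Negative (D, E): D2 → −1.
Net charge = (+5) + (−1) = +4.

+4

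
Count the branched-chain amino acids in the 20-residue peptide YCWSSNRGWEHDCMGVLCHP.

2

V, L, and I make up the branched-chain aliphatic group.
Matching residues: V16, L17.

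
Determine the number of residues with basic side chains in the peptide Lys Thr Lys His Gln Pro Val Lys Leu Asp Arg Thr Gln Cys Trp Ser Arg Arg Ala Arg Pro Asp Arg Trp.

The basic amino acids are Lys (K), Arg (R), and His (H).
Matching residues: Lys1, Lys3, His4, Lys8, Arg11, Arg17, Arg18, Arg20, Arg23.

9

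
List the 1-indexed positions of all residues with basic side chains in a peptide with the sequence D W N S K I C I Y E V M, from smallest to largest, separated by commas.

Lysine (K), arginine (R), and histidine (H) have basic, nitrogen-containing side chains.
Matching residues: K5.

5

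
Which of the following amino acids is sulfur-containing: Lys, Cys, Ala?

The sulfur-bearing residues are cysteine (–SH) and methionine (–S–CH₃).
Of the listed options, only Cys belongs to this group.

Cys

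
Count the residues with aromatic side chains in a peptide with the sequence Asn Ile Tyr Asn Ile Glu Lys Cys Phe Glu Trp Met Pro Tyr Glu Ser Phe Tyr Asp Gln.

Phenylalanine (F), tryptophan (W), and tyrosine (Y) have aromatic ring side chains.
Matching residues: Tyr3, Phe9, Trp11, Tyr14, Phe17, Tyr18.

6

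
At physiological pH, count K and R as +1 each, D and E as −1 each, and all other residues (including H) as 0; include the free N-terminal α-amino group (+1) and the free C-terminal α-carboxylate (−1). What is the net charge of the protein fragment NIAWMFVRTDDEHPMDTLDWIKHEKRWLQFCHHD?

-3

Positive (K, R): R8, K22, K25, R26 → +4.
Negative (D, E): D10, D11, E12, D16, D19, E24, D34 → −7.
The N-terminus (+1) and C-terminus (−1) cancel.
Net charge = (+4) + (−7) = −3.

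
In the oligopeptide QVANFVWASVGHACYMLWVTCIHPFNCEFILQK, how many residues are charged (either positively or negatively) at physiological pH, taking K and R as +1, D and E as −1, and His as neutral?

Charged side chains at pH ~7.4: K, R (positive); D, E (negative).
Matching residues: E28, K33.

2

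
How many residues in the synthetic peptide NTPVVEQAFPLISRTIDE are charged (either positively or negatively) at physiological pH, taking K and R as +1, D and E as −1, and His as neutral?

4

Charged side chains at pH ~7.4: K, R (positive); D, E (negative).
Matching residues: E6, R14, D17, E18.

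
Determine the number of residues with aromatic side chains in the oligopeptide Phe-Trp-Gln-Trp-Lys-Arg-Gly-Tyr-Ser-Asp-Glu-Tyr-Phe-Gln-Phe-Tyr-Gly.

Phenylalanine (F), tryptophan (W), and tyrosine (Y) have aromatic ring side chains.
Matching residues: Phe1, Trp2, Trp4, Tyr8, Tyr12, Phe13, Phe15, Tyr16.

8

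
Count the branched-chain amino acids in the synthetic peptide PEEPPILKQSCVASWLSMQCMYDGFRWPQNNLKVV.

7

Valine (V), leucine (L), and isoleucine (I) are the branched-chain amino acids.
Matching residues: I6, L7, V12, L16, L32, V34, V35.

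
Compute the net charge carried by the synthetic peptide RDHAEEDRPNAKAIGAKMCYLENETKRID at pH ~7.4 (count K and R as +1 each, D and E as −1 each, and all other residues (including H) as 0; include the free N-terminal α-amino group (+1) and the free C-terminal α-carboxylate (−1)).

-1

Positive (K, R): R1, R8, K12, K17, K26, R27 → +6.
Negative (D, E): D2, E5, E6, D7, E22, E24, D29 → −7.
The N-terminus (+1) and C-terminus (−1) cancel.
Net charge = (+6) + (−7) = −1.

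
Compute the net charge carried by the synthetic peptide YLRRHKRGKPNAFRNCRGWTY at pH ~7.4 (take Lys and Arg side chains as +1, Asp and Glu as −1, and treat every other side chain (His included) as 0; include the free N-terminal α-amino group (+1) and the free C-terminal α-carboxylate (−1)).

Positive (K, R): R3, R4, K6, R7, K9, R14, R17 → +7.
Negative (D, E): none → −0.
The N-terminus (+1) and C-terminus (−1) cancel.
Net charge = (+7) + (−0) = +7.

+7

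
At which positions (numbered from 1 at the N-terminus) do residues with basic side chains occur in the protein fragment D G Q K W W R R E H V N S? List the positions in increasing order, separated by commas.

The basic amino acids are Lys (K), Arg (R), and His (H).
Matching residues: K4, R7, R8, H10.

4, 7, 8, 10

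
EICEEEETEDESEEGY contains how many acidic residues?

Only D (aspartate) and E (glutamate) carry a side-chain carboxylic acid.
Matching residues: E1, E4, E5, E6, E7, E9, D10, E11, E13, E14.

10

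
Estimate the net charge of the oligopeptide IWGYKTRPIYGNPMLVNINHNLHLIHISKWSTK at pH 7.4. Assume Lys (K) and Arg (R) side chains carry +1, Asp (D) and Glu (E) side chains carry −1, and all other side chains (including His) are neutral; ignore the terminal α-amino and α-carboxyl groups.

Positive (K, R): K5, R7, K29, K33 → +4.
Negative (D, E): none → −0.
Net charge = (+4) + (−0) = +4.

+4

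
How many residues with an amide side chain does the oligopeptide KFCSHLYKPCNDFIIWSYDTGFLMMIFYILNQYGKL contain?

3

Only N (asparagine) and Q (glutamine) carry a side-chain carboxamide.
Matching residues: N11, N31, Q32.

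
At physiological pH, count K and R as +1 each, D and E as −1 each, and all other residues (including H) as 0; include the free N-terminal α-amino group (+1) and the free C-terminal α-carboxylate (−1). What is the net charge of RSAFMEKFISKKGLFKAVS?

Positive (K, R): R1, K7, K11, K12, K16 → +5.
Negative (D, E): E6 → −1.
The N-terminus (+1) and C-terminus (−1) cancel.
Net charge = (+5) + (−1) = +4.

+4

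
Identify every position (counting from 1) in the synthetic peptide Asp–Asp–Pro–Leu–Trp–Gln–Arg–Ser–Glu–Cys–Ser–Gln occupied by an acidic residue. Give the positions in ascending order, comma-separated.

Only D (aspartate) and E (glutamate) carry a side-chain carboxylic acid.
Matching residues: Asp1, Asp2, Glu9.

1, 2, 9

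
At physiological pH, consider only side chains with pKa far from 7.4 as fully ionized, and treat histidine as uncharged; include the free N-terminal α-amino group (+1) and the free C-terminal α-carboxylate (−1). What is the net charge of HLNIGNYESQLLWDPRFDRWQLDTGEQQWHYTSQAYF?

Near pH 7.4, K and R contribute +1 each, D and E contribute −1 each, and every other side chain (His included, as stated) is uncharged.
Positive (K, R): R16, R19 → +2.
Negative (D, E): E8, D14, D18, D23, E26 → −5.
The N-terminus (+1) and C-terminus (−1) cancel.
Net charge = (+2) + (−5) = −3.

-3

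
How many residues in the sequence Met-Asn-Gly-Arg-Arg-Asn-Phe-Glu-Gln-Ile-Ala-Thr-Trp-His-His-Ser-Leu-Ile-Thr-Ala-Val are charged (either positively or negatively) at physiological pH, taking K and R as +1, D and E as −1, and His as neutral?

3

Charged side chains at pH ~7.4: K, R (positive); D, E (negative).
Matching residues: Arg4, Arg5, Glu8.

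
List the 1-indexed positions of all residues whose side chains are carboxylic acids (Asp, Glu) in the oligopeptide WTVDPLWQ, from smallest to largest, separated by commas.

4

Matching residues: D4.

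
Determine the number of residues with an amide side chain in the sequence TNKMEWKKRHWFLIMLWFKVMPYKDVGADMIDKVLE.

Asparagine (N) and glutamine (Q) have uncharged amide side chains.
Matching residues: N2.

1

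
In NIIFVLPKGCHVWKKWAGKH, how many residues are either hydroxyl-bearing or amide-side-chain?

Hydroxyl-bearing: S, T, Y. Amide-side-chain: N, Q.
Hydroxyl-bearing residues here: none (0).
Amide-side-chain residues here: N1 (1).
The two groups share no amino acid, so total = 0 + 1 = 1.

1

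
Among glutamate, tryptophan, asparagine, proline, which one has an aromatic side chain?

The aromatic amino acids are Phe (F, benzyl), Trp (W, indole), and Tyr (Y, phenol).
Of the listed options, only tryptophan belongs to this group.

tryptophan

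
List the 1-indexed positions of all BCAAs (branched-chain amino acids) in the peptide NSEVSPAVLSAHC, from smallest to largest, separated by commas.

4, 8, 9

The BCAAs are Val, Leu, and Ile — aliphatic side chains with a branch point.
Matching residues: V4, V8, L9.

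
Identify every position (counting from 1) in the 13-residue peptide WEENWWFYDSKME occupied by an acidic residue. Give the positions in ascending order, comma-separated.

The acidic residues are Asp (D) and Glu (E), whose side chains end in a carboxylate group.
Matching residues: E2, E3, D9, E13.

2, 3, 9, 13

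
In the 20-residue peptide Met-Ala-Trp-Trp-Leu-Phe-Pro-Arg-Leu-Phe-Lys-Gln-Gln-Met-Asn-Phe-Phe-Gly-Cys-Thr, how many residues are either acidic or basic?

Acidic: D, E. Basic: H, K, R.
Acidic residues here: none (0).
Basic residues here: Arg8, Lys11 (2).
The two groups share no amino acid, so total = 0 + 2 = 2.

2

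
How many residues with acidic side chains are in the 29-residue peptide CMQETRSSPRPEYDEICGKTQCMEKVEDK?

7

The acidic residues are Asp (D) and Glu (E), whose side chains end in a carboxylate group.
Matching residues: E4, E12, D14, E15, E24, E27, D28.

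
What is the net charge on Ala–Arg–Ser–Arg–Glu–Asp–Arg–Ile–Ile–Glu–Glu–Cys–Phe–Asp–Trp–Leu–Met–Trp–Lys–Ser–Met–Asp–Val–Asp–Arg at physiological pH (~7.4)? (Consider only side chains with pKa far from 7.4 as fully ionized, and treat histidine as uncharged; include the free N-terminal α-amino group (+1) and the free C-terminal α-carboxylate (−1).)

At pH ~7.4 the Lys and Arg side chains are protonated (+1), the Asp and Glu side chains are deprotonated (−1), and with His taken as neutral all other side chains carry no charge.
Positive (K, R): Arg2, Arg4, Arg7, Lys19, Arg25 → +5.
Negative (D, E): Glu5, Asp6, Glu10, Glu11, Asp14, Asp22, Asp24 → −7.
The N-terminus (+1) and C-terminus (−1) cancel.
Net charge = (+5) + (−7) = −2.

-2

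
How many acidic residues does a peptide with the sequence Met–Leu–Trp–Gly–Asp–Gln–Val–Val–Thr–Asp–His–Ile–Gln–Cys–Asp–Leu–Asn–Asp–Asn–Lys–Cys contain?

Aspartate (D) and glutamate (E) have carboxylic-acid side chains and are the acidic amino acids.
Matching residues: Asp5, Asp10, Asp15, Asp18.

4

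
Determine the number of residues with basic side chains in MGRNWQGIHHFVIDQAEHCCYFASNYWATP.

K, R, and H are the three residues with basic side chains (ε-amine, guanidinium, and imidazole respectively).
Matching residues: R3, H9, H10, H18.

4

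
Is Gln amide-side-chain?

Yes

The amide-side-chain residues are Asn (N) and Gln (Q).
Glutamine is in this group.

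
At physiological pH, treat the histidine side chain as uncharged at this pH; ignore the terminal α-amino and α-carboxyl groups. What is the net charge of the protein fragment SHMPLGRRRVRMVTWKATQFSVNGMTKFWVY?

At pH ~7.4 the Lys and Arg side chains are protonated (+1), the Asp and Glu side chains are deprotonated (−1), and with His taken as neutral all other side chains carry no charge.
Positive (K, R): R7, R8, R9, R11, K16, K27 → +6.
Negative (D, E): none → −0.
Net charge = (+6) + (−0) = +6.

+6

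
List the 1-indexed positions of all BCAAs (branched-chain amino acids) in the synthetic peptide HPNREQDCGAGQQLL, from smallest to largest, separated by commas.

V, L, and I make up the branched-chain aliphatic group.
Matching residues: L14, L15.

14, 15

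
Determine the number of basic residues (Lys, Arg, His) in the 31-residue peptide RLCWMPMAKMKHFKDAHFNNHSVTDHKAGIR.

Matching residues: R1, K9, K11, H12, K14, H17, H21, H26, K27, R31.

10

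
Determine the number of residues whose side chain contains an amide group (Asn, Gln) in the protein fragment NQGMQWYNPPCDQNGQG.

7

Matching residues: N1, Q2, Q5, N8, Q13, N14, Q16.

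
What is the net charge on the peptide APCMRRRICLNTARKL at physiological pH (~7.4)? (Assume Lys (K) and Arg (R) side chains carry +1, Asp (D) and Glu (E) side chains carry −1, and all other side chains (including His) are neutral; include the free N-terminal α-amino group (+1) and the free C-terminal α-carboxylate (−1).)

+5

Positive (K, R): R5, R6, R7, R14, K15 → +5.
Negative (D, E): none → −0.
The N-terminus (+1) and C-terminus (−1) cancel.
Net charge = (+5) + (−0) = +5.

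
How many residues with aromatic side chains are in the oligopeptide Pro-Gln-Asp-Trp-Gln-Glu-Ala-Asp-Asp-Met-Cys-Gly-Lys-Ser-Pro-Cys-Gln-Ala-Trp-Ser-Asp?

2

The aromatic amino acids are Phe (F, benzyl), Trp (W, indole), and Tyr (Y, phenol).
Matching residues: Trp4, Trp19.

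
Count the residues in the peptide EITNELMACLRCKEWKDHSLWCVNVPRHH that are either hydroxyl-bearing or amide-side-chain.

Hydroxyl-bearing: S, T, Y. Amide-side-chain: N, Q.
Hydroxyl-bearing residues here: T3, S19 (2).
Amide-side-chain residues here: N4, N24 (2).
The two groups share no amino acid, so total = 2 + 2 = 4.

4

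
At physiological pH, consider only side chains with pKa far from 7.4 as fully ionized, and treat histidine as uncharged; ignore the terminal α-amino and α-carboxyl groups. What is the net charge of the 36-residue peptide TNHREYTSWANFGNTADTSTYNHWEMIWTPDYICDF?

-4

Near pH 7.4, K and R contribute +1 each, D and E contribute −1 each, and every other side chain (His included, as stated) is uncharged.
Positive (K, R): R4 → +1.
Negative (D, E): E5, D17, E25, D31, D35 → −5.
Net charge = (+1) + (−5) = −4.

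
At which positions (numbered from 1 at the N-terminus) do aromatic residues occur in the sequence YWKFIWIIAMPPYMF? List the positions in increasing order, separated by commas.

The aromatic amino acids are Phe (F, benzyl), Trp (W, indole), and Tyr (Y, phenol).
Matching residues: Y1, W2, F4, W6, Y13, F15.

1, 2, 4, 6, 13, 15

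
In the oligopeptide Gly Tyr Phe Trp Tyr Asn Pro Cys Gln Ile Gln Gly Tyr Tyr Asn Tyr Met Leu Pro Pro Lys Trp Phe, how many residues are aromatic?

Phenylalanine (F), tryptophan (W), and tyrosine (Y) have aromatic ring side chains.
Matching residues: Tyr2, Phe3, Trp4, Tyr5, Tyr13, Tyr14, Tyr16, Trp22, Phe23.

9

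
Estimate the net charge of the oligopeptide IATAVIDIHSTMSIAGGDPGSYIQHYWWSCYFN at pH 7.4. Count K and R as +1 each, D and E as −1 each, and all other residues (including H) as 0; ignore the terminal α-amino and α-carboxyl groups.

Positive (K, R): none → +0.
Negative (D, E): D7, D18 → −2.
Net charge = (+0) + (−2) = −2.

-2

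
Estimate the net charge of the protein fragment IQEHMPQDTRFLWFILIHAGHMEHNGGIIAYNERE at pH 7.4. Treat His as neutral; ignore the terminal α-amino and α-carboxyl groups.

The side chains ionized at physiological pH are Lys/Arg (+1) and Asp/Glu (−1); with His treated as neutral, nothing else contributes.
Positive (K, R): R10, R34 → +2.
Negative (D, E): E3, D8, E23, E33, E35 → −5.
Net charge = (+2) + (−5) = −3.

-3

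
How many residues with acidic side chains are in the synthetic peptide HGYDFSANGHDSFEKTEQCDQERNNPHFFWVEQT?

The acidic residues are Asp (D) and Glu (E), whose side chains end in a carboxylate group.
Matching residues: D4, D11, E14, E17, D20, E22, E32.

7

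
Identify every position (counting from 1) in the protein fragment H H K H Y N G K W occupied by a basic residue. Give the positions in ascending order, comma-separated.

1, 2, 3, 4, 8

Lysine (K), arginine (R), and histidine (H) have basic, nitrogen-containing side chains.
Matching residues: H1, H2, K3, H4, K8.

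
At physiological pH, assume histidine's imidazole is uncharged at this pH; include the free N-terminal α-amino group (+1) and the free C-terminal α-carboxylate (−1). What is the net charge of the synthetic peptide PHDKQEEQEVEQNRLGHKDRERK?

Near pH 7.4, K and R contribute +1 each, D and E contribute −1 each, and every other side chain (His included, as stated) is uncharged.
Positive (K, R): K4, R14, K18, R20, R22, K23 → +6.
Negative (D, E): D3, E6, E7, E9, E11, D19, E21 → −7.
The N-terminus (+1) and C-terminus (−1) cancel.
Net charge = (+6) + (−7) = −1.

-1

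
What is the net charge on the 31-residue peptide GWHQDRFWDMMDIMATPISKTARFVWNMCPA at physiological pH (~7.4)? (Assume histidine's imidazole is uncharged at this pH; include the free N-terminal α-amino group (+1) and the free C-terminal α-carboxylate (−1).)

At pH ~7.4 the Lys and Arg side chains are protonated (+1), the Asp and Glu side chains are deprotonated (−1), and with His taken as neutral all other side chains carry no charge.
Positive (K, R): R6, K20, R23 → +3.
Negative (D, E): D5, D9, D12 → −3.
The N-terminus (+1) and C-terminus (−1) cancel.
Net charge = (+3) + (−3) = 0.

0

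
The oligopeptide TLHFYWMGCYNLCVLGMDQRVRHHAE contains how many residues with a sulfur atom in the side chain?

The sulfur-bearing residues are cysteine (–SH) and methionine (–S–CH₃).
Matching residues: M7, C9, C13, M17.

4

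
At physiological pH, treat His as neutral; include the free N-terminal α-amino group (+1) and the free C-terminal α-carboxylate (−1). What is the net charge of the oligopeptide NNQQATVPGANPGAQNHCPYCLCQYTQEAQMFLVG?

The side chains ionized at physiological pH are Lys/Arg (+1) and Asp/Glu (−1); with His treated as neutral, nothing else contributes.
Positive (K, R): none → +0.
Negative (D, E): E28 → −1.
The N-terminus (+1) and C-terminus (−1) cancel.
Net charge = (+0) + (−1) = −1.

-1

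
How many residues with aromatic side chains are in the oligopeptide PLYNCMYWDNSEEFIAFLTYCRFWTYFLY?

11

Phenylalanine (F), tryptophan (W), and tyrosine (Y) have aromatic ring side chains.
Matching residues: Y3, Y7, W8, F14, F17, Y20, F23, W24, Y26, F27, Y29.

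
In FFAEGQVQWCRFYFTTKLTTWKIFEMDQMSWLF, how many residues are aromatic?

10

F, W, and Y each carry an aromatic ring on the side chain.
Matching residues: F1, F2, W9, F12, Y13, F14, W21, F24, W31, F33.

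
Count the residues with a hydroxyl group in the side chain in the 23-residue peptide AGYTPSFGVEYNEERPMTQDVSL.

The –OH-bearing residues are Ser, Thr (aliphatic alcohols), and Tyr (phenol).
Matching residues: Y3, T4, S6, Y11, T18, S22.

6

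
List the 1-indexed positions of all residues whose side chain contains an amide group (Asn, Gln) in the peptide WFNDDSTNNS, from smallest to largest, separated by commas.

3, 8, 9

Matching residues: N3, N8, N9.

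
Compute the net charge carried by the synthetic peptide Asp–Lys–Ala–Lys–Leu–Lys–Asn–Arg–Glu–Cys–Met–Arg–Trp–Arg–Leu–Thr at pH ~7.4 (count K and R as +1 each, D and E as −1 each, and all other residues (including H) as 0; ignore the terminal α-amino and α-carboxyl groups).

Positive (K, R): Lys2, Lys4, Lys6, Arg8, Arg12, Arg14 → +6.
Negative (D, E): Asp1, Glu9 → −2.
Net charge = (+6) + (−2) = +4.

+4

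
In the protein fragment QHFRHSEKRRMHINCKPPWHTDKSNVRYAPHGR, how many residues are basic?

K, R, and H are the three residues with basic side chains (ε-amine, guanidinium, and imidazole respectively).
Matching residues: H2, R4, H5, K8, R9, R10, H12, K16, H20, K23, R27, H31, R33.

13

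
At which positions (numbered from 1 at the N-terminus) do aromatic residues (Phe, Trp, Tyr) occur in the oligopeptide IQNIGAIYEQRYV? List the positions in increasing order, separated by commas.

8, 12

Matching residues: Y8, Y12.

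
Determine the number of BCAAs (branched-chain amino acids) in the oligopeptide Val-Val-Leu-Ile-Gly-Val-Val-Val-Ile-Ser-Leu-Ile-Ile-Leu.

The BCAAs are Val, Leu, and Ile — aliphatic side chains with a branch point.
Matching residues: Val1, Val2, Leu3, Ile4, Val6, Val7, Val8, Ile9, Leu11, Ile12, Ile13, Leu14.

12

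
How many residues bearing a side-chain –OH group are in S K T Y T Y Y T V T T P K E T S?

11

S, T, and Y are the three residues with a side-chain hydroxyl.
Matching residues: S1, T3, Y4, T5, Y6, Y7, T8, T10, T11, T15, S16.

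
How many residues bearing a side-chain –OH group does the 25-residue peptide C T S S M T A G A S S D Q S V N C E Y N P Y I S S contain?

11

S, T, and Y are the three residues with a side-chain hydroxyl.
Matching residues: T2, S3, S4, T6, S10, S11, S14, Y19, Y22, S24, S25.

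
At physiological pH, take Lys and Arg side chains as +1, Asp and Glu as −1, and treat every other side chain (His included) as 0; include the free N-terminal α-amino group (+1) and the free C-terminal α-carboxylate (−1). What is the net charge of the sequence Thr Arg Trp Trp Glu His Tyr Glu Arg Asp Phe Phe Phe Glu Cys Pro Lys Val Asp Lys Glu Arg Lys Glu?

-1

Positive (K, R): Arg2, Arg9, Lys17, Lys20, Arg22, Lys23 → +6.
Negative (D, E): Glu5, Glu8, Asp10, Glu14, Asp19, Glu21, Glu24 → −7.
The N-terminus (+1) and C-terminus (−1) cancel.
Net charge = (+6) + (−7) = −1.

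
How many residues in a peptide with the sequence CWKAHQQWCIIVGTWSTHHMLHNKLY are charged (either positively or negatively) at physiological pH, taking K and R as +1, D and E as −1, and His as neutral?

2

Charged side chains at pH ~7.4: K, R (positive); D, E (negative).
Matching residues: K3, K24.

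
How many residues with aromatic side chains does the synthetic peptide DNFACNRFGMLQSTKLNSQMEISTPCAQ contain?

The aromatic amino acids are Phe (F, benzyl), Trp (W, indole), and Tyr (Y, phenol).
Matching residues: F3, F8.

2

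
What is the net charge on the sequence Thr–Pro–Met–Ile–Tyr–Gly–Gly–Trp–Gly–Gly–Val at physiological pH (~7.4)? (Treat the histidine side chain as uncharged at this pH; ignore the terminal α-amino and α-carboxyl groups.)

Near pH 7.4, K and R contribute +1 each, D and E contribute −1 each, and every other side chain (His included, as stated) is uncharged.
Positive (K, R): none → +0.
Negative (D, E): none → −0.
Net charge = (+0) + (−0) = 0.

0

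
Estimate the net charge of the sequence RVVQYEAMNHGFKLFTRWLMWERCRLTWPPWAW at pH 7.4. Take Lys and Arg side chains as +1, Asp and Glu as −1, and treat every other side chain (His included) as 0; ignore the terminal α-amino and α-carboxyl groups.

Positive (K, R): R1, K13, R17, R23, R25 → +5.
Negative (D, E): E6, E22 → −2.
Net charge = (+5) + (−2) = +3.

+3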